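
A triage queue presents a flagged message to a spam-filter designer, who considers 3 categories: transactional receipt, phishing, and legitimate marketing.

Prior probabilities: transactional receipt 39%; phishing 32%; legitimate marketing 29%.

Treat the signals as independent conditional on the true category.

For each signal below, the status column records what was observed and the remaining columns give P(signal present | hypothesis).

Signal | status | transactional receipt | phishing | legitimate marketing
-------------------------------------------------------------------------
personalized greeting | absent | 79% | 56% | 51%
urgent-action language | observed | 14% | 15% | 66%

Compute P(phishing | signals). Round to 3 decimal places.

By Bayes' rule with conditional independence, the unnormalized weight for each hypothesis is prior × ∏ likelihoods (using 1 − P(present | H) for each absent signal):
  transactional receipt: 0.39 × (1 − 0.79) × 0.14 = 0.011466
  phishing: 0.32 × (1 − 0.56) × 0.15 = 0.02112
  legitimate marketing: 0.29 × (1 − 0.51) × 0.66 = 0.093786
Marginal likelihood of the evidence = 0.12637.
P(phishing | evidence) = 0.02112 / 0.12637 ≈ 0.167.

0.167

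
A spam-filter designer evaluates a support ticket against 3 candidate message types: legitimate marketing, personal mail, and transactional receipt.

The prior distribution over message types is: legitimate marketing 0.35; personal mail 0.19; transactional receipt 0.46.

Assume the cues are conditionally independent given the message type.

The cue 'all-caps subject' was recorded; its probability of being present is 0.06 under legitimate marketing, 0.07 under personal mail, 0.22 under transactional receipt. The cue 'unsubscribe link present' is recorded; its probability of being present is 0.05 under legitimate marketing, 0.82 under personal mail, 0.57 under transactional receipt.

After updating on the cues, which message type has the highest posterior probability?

By Bayes' rule with conditional independence, the unnormalized weight for each hypothesis is prior × ∏ likelihoods:
  legitimate marketing: 0.35 × 0.06 × 0.05 = 0.00105
  personal mail: 0.19 × 0.07 × 0.82 = 0.010906
  transactional receipt: 0.46 × 0.22 × 0.57 = 0.057684
The unnormalized weights sum to 0.06964.
P(legitimate marketing | evidence) ≈ 0.00105 / 0.06964 ≈ 0.015
P(personal mail | evidence) ≈ 0.010906 / 0.06964 ≈ 0.157
P(transactional receipt | evidence) ≈ 0.057684 / 0.06964 ≈ 0.828
The largest is 0.828, so transactional receipt is most probable.

transactional receipt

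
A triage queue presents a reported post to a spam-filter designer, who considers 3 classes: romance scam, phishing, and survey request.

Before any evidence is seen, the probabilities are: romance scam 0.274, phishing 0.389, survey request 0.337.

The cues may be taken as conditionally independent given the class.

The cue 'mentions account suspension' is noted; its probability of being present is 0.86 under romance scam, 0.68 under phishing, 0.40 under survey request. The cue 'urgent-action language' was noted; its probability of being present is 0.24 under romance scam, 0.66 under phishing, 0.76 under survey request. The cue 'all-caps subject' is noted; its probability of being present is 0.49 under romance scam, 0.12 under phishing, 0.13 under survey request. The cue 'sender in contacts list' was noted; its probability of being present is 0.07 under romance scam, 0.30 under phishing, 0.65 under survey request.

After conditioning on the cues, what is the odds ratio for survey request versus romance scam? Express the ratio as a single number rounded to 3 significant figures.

The normalizing constant cancels in an odds ratio, so compute prior × likelihood for the two hypotheses only:
  survey request: 0.337 × 0.40 × 0.76 × 0.13 × 0.65 = 0.0086569
  romance scam: 0.274 × 0.86 × 0.24 × 0.49 × 0.07 = 0.0019398
Odds(survey request : romance scam) = 0.0086569 / 0.0019398 ≈ 4.46.

4.46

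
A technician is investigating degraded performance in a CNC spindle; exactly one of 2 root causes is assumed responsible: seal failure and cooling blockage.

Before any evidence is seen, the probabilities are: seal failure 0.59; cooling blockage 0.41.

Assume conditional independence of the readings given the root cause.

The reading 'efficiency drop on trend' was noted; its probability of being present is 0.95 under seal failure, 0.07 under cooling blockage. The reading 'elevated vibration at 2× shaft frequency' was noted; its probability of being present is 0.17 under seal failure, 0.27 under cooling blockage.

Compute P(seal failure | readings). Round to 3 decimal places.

Multiply each prior by the joint likelihood of the reading pattern:
  seal failure: 0.59 × 0.95 × 0.17 = 0.095285
  cooling blockage: 0.41 × 0.07 × 0.27 = 0.007749
The unnormalized weights sum to 0.10303.
P(seal failure | evidence) = 0.095285 / 0.10303 ≈ 0.925.

0.925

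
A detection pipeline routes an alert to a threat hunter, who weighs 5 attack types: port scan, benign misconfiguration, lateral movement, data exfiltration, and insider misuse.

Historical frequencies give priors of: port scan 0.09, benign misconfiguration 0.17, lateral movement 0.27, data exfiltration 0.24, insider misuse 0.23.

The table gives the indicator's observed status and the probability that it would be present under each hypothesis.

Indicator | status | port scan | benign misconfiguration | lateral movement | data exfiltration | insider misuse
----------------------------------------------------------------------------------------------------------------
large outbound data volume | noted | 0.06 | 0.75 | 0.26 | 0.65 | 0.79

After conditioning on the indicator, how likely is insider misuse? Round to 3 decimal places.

For each hypothesis, the unnormalized posterior weight is prior × likelihood:
  port scan: 0.09 × 0.06 = 0.0054
  benign misconfiguration: 0.17 × 0.75 = 0.1275
  lateral movement: 0.27 × 0.26 = 0.0702
  data exfiltration: 0.24 × 0.65 = 0.156
  insider misuse: 0.23 × 0.79 = 0.1817
Marginal likelihood of the evidence = 0.5408.
P(insider misuse | evidence) = 0.1817 / 0.5408 ≈ 0.336.

0.336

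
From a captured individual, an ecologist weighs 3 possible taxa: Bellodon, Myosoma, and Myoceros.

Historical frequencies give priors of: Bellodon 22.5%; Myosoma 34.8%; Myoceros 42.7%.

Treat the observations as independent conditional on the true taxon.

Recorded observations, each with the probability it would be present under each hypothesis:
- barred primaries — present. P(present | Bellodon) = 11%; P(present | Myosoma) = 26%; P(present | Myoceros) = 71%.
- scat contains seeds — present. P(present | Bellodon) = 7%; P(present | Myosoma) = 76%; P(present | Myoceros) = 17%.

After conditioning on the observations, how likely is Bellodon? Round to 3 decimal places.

For each hypothesis, the unnormalized posterior weight is prior × product of the observation likelihoods:
  Bellodon: 0.225 × 0.11 × 0.07 = 0.0017325
  Myosoma: 0.348 × 0.26 × 0.76 = 0.068765
  Myoceros: 0.427 × 0.71 × 0.17 = 0.051539
Marginal likelihood of the evidence = 0.12204.
P(Bellodon | evidence) = 0.0017325 / 0.12204 ≈ 0.014.

0.014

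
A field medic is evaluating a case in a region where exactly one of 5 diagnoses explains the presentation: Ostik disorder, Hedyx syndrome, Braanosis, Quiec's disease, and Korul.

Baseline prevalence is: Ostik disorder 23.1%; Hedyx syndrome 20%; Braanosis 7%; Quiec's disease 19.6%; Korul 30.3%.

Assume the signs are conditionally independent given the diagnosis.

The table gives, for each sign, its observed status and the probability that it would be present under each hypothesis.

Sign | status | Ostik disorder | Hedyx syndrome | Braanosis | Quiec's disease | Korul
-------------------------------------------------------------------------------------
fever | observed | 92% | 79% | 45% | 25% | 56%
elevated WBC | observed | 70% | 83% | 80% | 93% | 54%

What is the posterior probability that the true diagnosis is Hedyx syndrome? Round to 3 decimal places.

By Bayes' rule with conditional independence, the unnormalized weight for each hypothesis is prior × ∏ likelihoods:
  Ostik disorder: 0.231 × 0.92 × 0.70 = 0.14876
  Hedyx syndrome: 0.200 × 0.79 × 0.83 = 0.13114
  Braanosis: 0.070 × 0.45 × 0.80 = 0.0252
  Quiec's disease: 0.196 × 0.25 × 0.93 = 0.04557
  Korul: 0.303 × 0.56 × 0.54 = 0.091627
Normalizing constant Z = 0.14876 + 0.13114 + 0.0252 + 0.04557 + 0.091627 = 0.4423.
P(Hedyx syndrome | evidence) = 0.13114 / 0.4423 ≈ 0.296.

0.296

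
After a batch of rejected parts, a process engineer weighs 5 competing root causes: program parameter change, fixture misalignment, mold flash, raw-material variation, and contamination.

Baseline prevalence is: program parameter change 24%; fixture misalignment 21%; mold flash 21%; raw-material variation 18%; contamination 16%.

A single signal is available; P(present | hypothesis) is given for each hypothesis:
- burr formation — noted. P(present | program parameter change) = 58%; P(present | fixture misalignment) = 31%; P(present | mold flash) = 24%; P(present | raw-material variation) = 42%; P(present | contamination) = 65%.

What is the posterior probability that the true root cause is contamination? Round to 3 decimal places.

For each hypothesis, the unnormalized posterior weight is prior × likelihood:
  program parameter change: 0.24 × 0.58 = 0.1392
  fixture misalignment: 0.21 × 0.31 = 0.0651
  mold flash: 0.21 × 0.24 = 0.0504
  raw-material variation: 0.18 × 0.42 = 0.0756
  contamination: 0.16 × 0.65 = 0.104
Marginal likelihood of the evidence = 0.4343.
P(contamination | evidence) = 0.104 / 0.4343 ≈ 0.239.

0.239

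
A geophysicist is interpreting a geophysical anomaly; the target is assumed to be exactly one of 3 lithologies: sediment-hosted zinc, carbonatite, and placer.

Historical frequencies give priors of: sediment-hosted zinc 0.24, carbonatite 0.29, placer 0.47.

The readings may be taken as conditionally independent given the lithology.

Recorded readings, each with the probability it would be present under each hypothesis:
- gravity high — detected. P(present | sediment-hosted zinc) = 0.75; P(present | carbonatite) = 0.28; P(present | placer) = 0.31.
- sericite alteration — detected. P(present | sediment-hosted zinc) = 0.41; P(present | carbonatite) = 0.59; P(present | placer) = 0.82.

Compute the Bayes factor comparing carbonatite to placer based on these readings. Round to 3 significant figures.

0.650

Joint likelihood of the reading pattern under each hypothesis:
  carbonatite: 0.28 × 0.59 = 0.1652
  placer: 0.31 × 0.82 = 0.2542
Bayes factor = 0.1652 / 0.2542 ≈ 0.650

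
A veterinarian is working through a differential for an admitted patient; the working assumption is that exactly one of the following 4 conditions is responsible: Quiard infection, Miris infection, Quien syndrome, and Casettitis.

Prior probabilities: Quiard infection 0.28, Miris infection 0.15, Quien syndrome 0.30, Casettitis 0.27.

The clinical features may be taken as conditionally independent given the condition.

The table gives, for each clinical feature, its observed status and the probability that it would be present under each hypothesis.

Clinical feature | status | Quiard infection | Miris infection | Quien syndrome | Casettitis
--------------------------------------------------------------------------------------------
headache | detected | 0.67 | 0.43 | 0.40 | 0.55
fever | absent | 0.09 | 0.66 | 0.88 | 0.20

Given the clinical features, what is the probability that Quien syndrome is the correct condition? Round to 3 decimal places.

By Bayes' rule with conditional independence, the unnormalized weight for each hypothesis is prior × ∏ likelihoods (using 1 − P(present | H) for each absent clinical feature):
  Quiard infection: 0.28 × 0.67 × (1 − 0.09) = 0.17072
  Miris infection: 0.15 × 0.43 × (1 − 0.66) = 0.02193
  Quien syndrome: 0.30 × 0.40 × (1 − 0.88) = 0.0144
  Casettitis: 0.27 × 0.55 × (1 − 0.20) = 0.1188
Marginal likelihood of the evidence = 0.32585.
P(Quien syndrome | evidence) = 0.0144 / 0.32585 ≈ 0.044.

0.044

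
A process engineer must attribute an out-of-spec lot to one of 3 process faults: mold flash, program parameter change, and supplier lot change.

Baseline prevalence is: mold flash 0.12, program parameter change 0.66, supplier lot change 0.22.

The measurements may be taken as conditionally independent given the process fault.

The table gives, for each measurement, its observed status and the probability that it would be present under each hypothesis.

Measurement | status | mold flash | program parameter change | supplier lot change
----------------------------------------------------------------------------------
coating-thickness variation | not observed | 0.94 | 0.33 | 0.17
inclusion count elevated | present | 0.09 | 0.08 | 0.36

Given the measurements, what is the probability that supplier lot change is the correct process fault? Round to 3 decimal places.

0.646

By Bayes' rule with conditional independence, the unnormalized weight for each hypothesis is prior × ∏ likelihoods (using 1 − P(present | H) for each absent measurement):
  mold flash: 0.12 × (1 − 0.94) × 0.09 = 0.000648
  program parameter change: 0.66 × (1 − 0.33) × 0.08 = 0.035376
  supplier lot change: 0.22 × (1 − 0.17) × 0.36 = 0.065736
Marginal likelihood of the evidence = 0.10176.
P(supplier lot change | evidence) = 0.065736 / 0.10176 ≈ 0.646.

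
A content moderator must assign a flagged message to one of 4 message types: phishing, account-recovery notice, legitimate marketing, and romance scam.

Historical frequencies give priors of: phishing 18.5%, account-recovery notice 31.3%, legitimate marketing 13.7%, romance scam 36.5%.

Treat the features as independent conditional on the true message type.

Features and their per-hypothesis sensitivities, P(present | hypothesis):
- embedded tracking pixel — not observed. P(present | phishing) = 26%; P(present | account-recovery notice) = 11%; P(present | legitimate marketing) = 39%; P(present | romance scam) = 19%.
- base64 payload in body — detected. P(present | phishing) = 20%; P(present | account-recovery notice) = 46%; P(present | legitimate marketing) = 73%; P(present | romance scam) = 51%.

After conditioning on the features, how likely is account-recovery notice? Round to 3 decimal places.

0.349

Multiply each prior by the joint likelihood of the feature pattern (using 1 − P(present | H) for each absent feature):
  phishing: 0.185 × (1 − 0.26) × 0.20 = 0.02738
  account-recovery notice: 0.313 × (1 − 0.11) × 0.46 = 0.12814
  legitimate marketing: 0.137 × (1 − 0.39) × 0.73 = 0.061006
  romance scam: 0.365 × (1 − 0.19) × 0.51 = 0.15078
The unnormalized weights sum to 0.36731.
P(account-recovery notice | evidence) = 0.12814 / 0.36731 ≈ 0.349.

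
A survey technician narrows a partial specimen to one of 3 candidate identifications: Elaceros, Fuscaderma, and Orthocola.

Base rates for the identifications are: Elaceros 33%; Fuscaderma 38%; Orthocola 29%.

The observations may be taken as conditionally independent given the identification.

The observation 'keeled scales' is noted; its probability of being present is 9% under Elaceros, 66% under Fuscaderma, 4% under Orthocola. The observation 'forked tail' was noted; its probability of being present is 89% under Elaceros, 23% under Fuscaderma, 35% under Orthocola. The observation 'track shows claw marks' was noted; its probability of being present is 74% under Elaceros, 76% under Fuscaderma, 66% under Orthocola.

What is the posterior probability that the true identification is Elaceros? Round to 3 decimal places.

By Bayes' rule with conditional independence, the unnormalized weight for each hypothesis is prior × ∏ likelihoods:
  Elaceros: 0.33 × 0.09 × 0.89 × 0.74 = 0.01956
  Fuscaderma: 0.38 × 0.66 × 0.23 × 0.76 = 0.04384
  Orthocola: 0.29 × 0.04 × 0.35 × 0.66 = 0.0026796
Normalizing constant Z = 0.01956 + 0.04384 + 0.0026796 = 0.06608.
P(Elaceros | evidence) = 0.01956 / 0.06608 ≈ 0.296.

0.296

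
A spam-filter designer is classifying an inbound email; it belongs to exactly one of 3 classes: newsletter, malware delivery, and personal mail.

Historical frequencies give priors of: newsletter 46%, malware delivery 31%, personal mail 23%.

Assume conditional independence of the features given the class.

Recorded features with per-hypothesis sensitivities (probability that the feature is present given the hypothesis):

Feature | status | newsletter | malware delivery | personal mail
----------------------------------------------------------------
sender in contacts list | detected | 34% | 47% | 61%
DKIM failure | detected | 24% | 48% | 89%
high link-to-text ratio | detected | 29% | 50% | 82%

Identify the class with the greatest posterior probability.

For each hypothesis, the unnormalized posterior weight is prior × product of the feature likelihoods:
  newsletter: 0.46 × 0.34 × 0.24 × 0.29 = 0.010885
  malware delivery: 0.31 × 0.47 × 0.48 × 0.50 = 0.034968
  personal mail: 0.23 × 0.61 × 0.89 × 0.82 = 0.10239
Marginal likelihood of the evidence = 0.14824.
P(newsletter | evidence) ≈ 0.010885 / 0.14824 ≈ 0.073
P(malware delivery | evidence) ≈ 0.034968 / 0.14824 ≈ 0.236
P(personal mail | evidence) ≈ 0.10239 / 0.14824 ≈ 0.691
The largest is 0.691, so personal mail is most probable.

personal mail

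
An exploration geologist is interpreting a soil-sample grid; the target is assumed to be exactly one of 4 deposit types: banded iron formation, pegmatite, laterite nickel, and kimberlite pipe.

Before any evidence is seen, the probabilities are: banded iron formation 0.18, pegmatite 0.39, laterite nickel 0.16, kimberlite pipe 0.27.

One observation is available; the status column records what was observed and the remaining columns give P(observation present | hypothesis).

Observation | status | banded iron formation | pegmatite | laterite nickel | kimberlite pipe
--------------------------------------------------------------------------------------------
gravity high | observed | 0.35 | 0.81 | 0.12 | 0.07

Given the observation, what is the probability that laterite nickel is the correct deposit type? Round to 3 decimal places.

0.046

By Bayes' rule, the unnormalized weight for each hypothesis is prior × likelihood:
  banded iron formation: 0.18 × 0.35 = 0.063
  pegmatite: 0.39 × 0.81 = 0.3159
  laterite nickel: 0.16 × 0.12 = 0.0192
  kimberlite pipe: 0.27 × 0.07 = 0.0189
Marginal likelihood of the evidence = 0.417.
P(laterite nickel | evidence) = 0.0192 / 0.417 ≈ 0.046.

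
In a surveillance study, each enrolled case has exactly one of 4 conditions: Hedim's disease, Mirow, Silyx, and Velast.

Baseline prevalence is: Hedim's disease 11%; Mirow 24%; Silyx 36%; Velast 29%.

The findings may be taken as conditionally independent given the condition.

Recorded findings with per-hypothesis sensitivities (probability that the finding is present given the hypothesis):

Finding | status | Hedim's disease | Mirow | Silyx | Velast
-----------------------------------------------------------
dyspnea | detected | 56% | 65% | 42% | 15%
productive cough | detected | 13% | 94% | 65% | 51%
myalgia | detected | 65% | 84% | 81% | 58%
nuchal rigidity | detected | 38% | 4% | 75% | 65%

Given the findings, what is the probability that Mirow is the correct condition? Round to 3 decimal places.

0.066

By Bayes' rule with conditional independence, the unnormalized weight for each hypothesis is prior × ∏ likelihoods:
  Hedim's disease: 0.11 × 0.56 × 0.13 × 0.65 × 0.38 = 0.001978
  Mirow: 0.24 × 0.65 × 0.94 × 0.84 × 0.04 = 0.0049271
  Silyx: 0.36 × 0.42 × 0.65 × 0.81 × 0.75 = 0.059705
  Velast: 0.29 × 0.15 × 0.51 × 0.58 × 0.65 = 0.0083637
Marginal likelihood of the evidence = 0.074974.
P(Mirow | evidence) = 0.0049271 / 0.074974 ≈ 0.066.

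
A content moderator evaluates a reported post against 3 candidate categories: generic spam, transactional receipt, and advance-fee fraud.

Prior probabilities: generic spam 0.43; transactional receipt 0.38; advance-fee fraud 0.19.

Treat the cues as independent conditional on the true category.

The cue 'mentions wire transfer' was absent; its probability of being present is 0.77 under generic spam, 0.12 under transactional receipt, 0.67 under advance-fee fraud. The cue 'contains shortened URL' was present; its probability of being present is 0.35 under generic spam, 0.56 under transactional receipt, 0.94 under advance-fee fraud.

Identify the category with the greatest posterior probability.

Multiply each prior by the joint likelihood of the cue pattern (using 1 − P(present | H) for each absent cue):
  generic spam: 0.43 × (1 − 0.77) × 0.35 = 0.034615
  transactional receipt: 0.38 × (1 − 0.12) × 0.56 = 0.18726
  advance-fee fraud: 0.19 × (1 − 0.67) × 0.94 = 0.058938
Normalizing constant Z = 0.034615 + 0.18726 + 0.058938 = 0.28082.
P(generic spam | evidence) ≈ 0.034615 / 0.28082 ≈ 0.123
P(transactional receipt | evidence) ≈ 0.18726 / 0.28082 ≈ 0.667
P(advance-fee fraud | evidence) ≈ 0.058938 / 0.28082 ≈ 0.210
The largest is 0.667, so transactional receipt is most probable.

transactional receipt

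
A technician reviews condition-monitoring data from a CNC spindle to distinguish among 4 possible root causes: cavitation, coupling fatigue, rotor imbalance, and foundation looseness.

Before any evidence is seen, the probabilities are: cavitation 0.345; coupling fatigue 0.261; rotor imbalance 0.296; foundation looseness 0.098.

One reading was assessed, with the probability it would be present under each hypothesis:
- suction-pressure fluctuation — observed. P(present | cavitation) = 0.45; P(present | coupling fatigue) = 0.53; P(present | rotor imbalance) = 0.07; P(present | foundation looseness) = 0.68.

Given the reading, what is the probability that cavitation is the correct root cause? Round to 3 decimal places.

For each hypothesis, the unnormalized posterior weight is prior × likelihood:
  cavitation: 0.345 × 0.45 = 0.15525
  coupling fatigue: 0.261 × 0.53 = 0.13833
  rotor imbalance: 0.296 × 0.07 = 0.02072
  foundation looseness: 0.098 × 0.68 = 0.06664
The unnormalized weights sum to 0.38094.
P(cavitation | evidence) = 0.15525 / 0.38094 ≈ 0.408.

0.408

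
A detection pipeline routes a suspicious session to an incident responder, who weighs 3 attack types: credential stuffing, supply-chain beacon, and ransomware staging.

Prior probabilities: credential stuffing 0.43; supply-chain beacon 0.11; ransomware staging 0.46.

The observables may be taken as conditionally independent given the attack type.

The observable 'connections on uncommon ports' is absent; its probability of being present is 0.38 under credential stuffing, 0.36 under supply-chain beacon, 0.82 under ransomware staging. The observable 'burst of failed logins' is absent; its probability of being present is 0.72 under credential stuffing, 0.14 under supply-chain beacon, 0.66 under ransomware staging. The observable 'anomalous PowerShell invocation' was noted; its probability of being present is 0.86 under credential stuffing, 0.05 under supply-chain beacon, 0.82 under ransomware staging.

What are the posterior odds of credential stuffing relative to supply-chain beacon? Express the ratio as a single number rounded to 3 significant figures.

Unnormalized posterior weight (prior times the observable likelihoods) for each of the two hypotheses (using 1 − P(present | H) for each absent observable):
  credential stuffing: 0.43 × (1 − 0.38) × (1 − 0.72) × 0.86 = 0.064197
  supply-chain beacon: 0.11 × (1 − 0.36) × (1 − 0.14) × 0.05 = 0.0030272
Posterior odds = 0.064197 / 0.0030272 ≈ 21.2.

21.2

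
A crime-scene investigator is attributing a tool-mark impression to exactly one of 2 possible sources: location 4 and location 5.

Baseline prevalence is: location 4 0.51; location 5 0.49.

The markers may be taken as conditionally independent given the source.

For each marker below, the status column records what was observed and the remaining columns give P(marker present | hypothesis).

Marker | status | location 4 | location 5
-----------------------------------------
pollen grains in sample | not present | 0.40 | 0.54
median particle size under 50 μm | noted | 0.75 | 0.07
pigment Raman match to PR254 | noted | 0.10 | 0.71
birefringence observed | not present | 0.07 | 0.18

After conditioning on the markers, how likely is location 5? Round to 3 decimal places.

Multiply each prior by the joint likelihood of the marker pattern (using 1 − P(present | H) for each absent marker):
  location 4: 0.51 × (1 − 0.40) × 0.75 × 0.10 × (1 − 0.07) = 0.021343
  location 5: 0.49 × (1 − 0.54) × 0.07 × 0.71 × (1 − 0.18) = 0.009186
The unnormalized weights sum to 0.030529.
P(location 5 | evidence) = 0.009186 / 0.030529 ≈ 0.301.

0.301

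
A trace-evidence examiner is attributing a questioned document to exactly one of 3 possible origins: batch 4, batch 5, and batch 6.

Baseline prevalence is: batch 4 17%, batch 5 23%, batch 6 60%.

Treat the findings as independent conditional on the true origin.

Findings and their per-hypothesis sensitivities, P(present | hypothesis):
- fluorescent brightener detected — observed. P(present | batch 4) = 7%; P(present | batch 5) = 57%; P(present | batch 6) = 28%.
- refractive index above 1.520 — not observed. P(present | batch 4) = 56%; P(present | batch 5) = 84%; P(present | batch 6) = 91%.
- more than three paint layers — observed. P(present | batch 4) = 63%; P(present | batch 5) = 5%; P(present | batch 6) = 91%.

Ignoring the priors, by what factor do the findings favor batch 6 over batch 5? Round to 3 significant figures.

5.03

The Bayes factor is the ratio of the joint likelihoods of the evidence pattern under the two hypotheses (using 1 − P(present | H) for each absent finding).
  batch 6: 0.28 × (1 − 0.91) × 0.91 = 0.022932
  batch 5: 0.57 × (1 − 0.84) × 0.05 = 0.00456
Bayes factor = 0.022932 / 0.00456 ≈ 5.03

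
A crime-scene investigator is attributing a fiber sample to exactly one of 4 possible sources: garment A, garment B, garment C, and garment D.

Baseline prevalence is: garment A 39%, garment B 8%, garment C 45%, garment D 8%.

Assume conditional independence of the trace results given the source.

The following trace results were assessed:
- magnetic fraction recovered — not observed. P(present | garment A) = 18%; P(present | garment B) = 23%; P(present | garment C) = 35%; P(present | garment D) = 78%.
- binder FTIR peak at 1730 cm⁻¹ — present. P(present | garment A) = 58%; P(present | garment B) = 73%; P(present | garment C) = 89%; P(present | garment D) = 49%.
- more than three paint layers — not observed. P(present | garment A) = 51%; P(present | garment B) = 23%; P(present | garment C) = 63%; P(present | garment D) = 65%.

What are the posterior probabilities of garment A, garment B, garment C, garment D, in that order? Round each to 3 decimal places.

0.404, 0.154, 0.428, 0.013

Multiply each prior by the joint likelihood of the trace result pattern (using 1 − P(present | H) for each absent trace result):
  garment A: 0.39 × (1 − 0.18) × 0.58 × (1 − 0.51) = 0.090887
  garment B: 0.08 × (1 − 0.23) × 0.73 × (1 − 0.23) = 0.034625
  garment C: 0.45 × (1 − 0.35) × 0.89 × (1 − 0.63) = 0.09632
  garment D: 0.08 × (1 − 0.78) × 0.49 × (1 − 0.65) = 0.0030184
Normalizing constant Z = 0.090887 + 0.034625 + 0.09632 + 0.0030184 = 0.22485.
P(garment A | evidence) = 0.090887 / 0.22485 ≈ 0.404
P(garment B | evidence) = 0.034625 / 0.22485 ≈ 0.154
P(garment C | evidence) = 0.09632 / 0.22485 ≈ 0.428
P(garment D | evidence) = 0.0030184 / 0.22485 ≈ 0.013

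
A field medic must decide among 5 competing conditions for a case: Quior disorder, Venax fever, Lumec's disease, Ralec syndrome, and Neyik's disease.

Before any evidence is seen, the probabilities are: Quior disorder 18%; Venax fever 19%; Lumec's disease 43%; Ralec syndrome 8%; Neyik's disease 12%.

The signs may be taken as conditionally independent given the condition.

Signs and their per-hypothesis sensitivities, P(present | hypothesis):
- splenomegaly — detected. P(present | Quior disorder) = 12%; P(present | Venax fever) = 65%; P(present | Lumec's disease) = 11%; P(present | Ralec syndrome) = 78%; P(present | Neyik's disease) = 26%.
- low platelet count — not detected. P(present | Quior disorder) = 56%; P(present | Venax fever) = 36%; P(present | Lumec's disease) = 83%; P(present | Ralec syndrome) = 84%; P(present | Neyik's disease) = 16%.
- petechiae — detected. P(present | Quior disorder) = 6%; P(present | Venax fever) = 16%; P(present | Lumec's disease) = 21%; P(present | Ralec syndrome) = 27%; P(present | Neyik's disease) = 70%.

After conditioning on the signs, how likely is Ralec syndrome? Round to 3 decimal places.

0.075

By Bayes' rule with conditional independence, the unnormalized weight for each hypothesis is prior × ∏ likelihoods (using 1 − P(present | H) for each absent sign):
  Quior disorder: 0.18 × 0.12 × (1 − 0.56) × 0.06 = 0.00057024
  Venax fever: 0.19 × 0.65 × (1 − 0.36) × 0.16 = 0.012646
  Lumec's disease: 0.43 × 0.11 × (1 − 0.83) × 0.21 = 0.0016886
  Ralec syndrome: 0.08 × 0.78 × (1 − 0.84) × 0.27 = 0.0026957
  Neyik's disease: 0.12 × 0.26 × (1 − 0.16) × 0.70 = 0.018346
The unnormalized weights sum to 0.035947.
P(Ralec syndrome | evidence) = 0.0026957 / 0.035947 ≈ 0.075.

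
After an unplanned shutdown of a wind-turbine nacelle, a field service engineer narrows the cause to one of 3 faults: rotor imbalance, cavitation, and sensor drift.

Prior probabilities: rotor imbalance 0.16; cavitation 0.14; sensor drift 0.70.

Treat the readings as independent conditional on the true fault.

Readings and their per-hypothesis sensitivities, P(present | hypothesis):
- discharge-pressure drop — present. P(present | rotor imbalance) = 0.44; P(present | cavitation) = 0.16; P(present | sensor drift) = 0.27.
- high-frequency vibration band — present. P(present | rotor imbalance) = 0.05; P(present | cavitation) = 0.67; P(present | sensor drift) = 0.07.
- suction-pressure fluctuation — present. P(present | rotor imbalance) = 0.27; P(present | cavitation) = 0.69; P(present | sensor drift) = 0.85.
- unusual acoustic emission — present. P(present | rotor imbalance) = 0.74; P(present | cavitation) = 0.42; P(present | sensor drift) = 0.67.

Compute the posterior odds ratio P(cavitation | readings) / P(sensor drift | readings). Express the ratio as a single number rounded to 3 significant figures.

Posterior odds equal prior odds times the likelihood ratio; only the two competing hypotheses matter.
  cavitation: 0.14 × 0.16 × 0.67 × 0.69 × 0.42 = 0.0043493
  sensor drift: 0.70 × 0.27 × 0.07 × 0.85 × 0.67 = 0.0075345
Odds(cavitation : sensor drift) = 0.0043493 / 0.0075345 ≈ 0.577.

0.577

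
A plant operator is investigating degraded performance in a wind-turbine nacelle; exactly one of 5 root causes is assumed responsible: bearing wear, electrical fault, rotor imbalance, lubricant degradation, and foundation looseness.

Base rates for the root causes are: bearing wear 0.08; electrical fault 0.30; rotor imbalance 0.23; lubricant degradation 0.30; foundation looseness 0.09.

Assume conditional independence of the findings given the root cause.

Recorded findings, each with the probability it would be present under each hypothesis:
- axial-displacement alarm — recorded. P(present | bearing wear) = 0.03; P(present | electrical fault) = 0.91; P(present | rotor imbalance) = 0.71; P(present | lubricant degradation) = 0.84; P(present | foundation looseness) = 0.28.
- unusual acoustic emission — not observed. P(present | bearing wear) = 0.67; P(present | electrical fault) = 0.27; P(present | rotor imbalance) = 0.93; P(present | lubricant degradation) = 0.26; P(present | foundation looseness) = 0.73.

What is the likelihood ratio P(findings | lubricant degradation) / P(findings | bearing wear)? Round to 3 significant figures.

62.8

Take the product of per-finding likelihoods under each hypothesis (using 1 − P(present | H) for each absent finding), then divide.
  lubricant degradation: 0.84 × (1 − 0.26) = 0.6216
  bearing wear: 0.03 × (1 − 0.67) = 0.0099
Bayes factor = 0.6216 / 0.0099 ≈ 62.8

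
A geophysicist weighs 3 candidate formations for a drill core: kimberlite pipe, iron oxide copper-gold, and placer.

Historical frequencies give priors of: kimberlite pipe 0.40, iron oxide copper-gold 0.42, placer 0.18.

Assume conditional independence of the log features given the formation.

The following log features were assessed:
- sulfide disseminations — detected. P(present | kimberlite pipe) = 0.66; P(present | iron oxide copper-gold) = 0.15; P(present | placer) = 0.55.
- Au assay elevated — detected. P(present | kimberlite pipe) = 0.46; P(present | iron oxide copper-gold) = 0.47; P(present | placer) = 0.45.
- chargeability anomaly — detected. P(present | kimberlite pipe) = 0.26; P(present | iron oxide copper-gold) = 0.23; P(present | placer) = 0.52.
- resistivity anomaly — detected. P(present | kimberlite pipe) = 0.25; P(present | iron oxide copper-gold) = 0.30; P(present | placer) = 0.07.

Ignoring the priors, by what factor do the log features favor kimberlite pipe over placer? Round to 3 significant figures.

Take the product of per-log feature likelihoods under each hypothesis, then divide.
  kimberlite pipe: 0.66 × 0.46 × 0.26 × 0.25 = 0.019734
  placer: 0.55 × 0.45 × 0.52 × 0.07 = 0.009009
Bayes factor = 0.019734 / 0.009009 ≈ 2.19

2.19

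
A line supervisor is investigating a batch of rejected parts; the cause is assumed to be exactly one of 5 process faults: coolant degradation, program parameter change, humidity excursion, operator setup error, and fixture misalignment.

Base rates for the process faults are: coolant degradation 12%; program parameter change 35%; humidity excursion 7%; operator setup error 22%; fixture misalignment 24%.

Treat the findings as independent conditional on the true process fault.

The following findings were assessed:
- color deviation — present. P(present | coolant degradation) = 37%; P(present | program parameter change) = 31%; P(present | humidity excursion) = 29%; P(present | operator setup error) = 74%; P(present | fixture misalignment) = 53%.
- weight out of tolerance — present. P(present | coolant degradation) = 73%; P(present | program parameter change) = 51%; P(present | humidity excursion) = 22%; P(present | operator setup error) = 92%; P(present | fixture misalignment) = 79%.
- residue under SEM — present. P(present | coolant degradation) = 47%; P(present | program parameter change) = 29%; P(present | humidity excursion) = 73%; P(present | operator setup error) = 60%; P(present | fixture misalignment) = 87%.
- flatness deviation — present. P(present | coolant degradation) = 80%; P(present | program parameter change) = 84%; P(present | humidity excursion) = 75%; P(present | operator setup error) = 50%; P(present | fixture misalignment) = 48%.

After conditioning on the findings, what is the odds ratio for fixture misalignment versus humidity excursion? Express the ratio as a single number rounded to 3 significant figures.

17.2

Unnormalized posterior weight (prior times the finding likelihoods) for each of the two hypotheses:
  fixture misalignment: 0.24 × 0.53 × 0.79 × 0.87 × 0.48 = 0.041964
  humidity excursion: 0.07 × 0.29 × 0.22 × 0.73 × 0.75 = 0.0024451
Odds(fixture misalignment : humidity excursion) = 0.041964 / 0.0024451 ≈ 17.2.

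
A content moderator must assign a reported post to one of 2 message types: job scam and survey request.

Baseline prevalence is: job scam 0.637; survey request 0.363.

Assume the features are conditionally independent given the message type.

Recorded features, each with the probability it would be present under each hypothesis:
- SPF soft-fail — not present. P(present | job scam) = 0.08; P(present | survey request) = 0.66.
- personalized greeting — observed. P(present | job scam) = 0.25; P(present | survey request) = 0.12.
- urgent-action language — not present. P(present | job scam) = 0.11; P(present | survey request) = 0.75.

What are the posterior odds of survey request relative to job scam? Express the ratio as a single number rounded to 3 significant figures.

0.0284

Unnormalized posterior weight (prior times the feature likelihoods) for each of the two hypotheses (using 1 − P(present | H) for each absent feature):
  survey request: 0.363 × (1 − 0.66) × 0.12 × (1 − 0.75) = 0.0037026
  job scam: 0.637 × (1 − 0.08) × 0.25 × (1 − 0.11) = 0.13039
Posterior odds = 0.0037026 / 0.13039 ≈ 0.0284.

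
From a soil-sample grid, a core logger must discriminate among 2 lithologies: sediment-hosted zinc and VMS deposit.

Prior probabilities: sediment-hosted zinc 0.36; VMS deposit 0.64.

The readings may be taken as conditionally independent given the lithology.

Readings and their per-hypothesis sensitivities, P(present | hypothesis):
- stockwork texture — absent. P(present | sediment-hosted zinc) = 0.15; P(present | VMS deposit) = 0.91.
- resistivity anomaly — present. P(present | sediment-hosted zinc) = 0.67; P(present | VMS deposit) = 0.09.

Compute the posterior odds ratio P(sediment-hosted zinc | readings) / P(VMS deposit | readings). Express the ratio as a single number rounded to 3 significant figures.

39.5

The normalizing constant cancels in an odds ratio, so compute prior × likelihood for the two hypotheses only (using 1 − P(present | H) for each absent reading):
  sediment-hosted zinc: 0.36 × (1 − 0.15) × 0.67 = 0.20502
  VMS deposit: 0.64 × (1 − 0.91) × 0.09 = 0.005184
Posterior odds = 0.20502 / 0.005184 ≈ 39.5.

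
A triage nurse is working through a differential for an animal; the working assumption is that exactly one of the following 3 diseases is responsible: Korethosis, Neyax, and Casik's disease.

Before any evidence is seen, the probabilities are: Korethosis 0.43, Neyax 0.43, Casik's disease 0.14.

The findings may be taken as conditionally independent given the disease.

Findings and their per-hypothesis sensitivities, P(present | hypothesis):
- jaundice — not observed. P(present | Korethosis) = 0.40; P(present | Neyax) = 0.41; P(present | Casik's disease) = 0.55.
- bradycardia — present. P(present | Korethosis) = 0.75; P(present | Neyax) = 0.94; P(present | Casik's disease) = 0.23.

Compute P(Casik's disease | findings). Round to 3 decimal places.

Multiply each prior by the joint likelihood of the evidence pattern (using 1 − P(present | H) for each absent finding):
  Korethosis: 0.43 × (1 − 0.40) × 0.75 = 0.1935
  Neyax: 0.43 × (1 − 0.41) × 0.94 = 0.23848
  Casik's disease: 0.14 × (1 − 0.55) × 0.23 = 0.01449
The unnormalized weights sum to 0.44647.
P(Casik's disease | evidence) = 0.01449 / 0.44647 ≈ 0.032.

0.032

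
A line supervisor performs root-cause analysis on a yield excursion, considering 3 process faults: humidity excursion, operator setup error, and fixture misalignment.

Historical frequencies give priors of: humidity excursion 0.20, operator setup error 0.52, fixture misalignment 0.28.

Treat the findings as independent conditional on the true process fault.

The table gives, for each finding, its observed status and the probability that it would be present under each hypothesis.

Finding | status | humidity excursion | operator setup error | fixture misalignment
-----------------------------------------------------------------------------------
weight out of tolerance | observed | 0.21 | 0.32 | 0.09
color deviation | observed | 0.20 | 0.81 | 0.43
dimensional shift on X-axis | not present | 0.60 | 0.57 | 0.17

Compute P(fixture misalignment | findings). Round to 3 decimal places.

0.128

For each hypothesis, the unnormalized posterior weight is prior × product of the finding likelihoods (using 1 − P(present | H) for each absent finding):
  humidity excursion: 0.20 × 0.21 × 0.20 × (1 − 0.60) = 0.00336
  operator setup error: 0.52 × 0.32 × 0.81 × (1 − 0.57) = 0.057957
  fixture misalignment: 0.28 × 0.09 × 0.43 × (1 − 0.17) = 0.0089939
Marginal likelihood of the evidence = 0.070311.
P(fixture misalignment | evidence) = 0.0089939 / 0.070311 ≈ 0.128.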